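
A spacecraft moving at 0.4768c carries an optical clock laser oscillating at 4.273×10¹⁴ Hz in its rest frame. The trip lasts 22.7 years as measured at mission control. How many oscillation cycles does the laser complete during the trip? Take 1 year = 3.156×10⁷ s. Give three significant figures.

N = 2.69×10²³

γ = 1/√(1 − 0.4768²) = 1/√0.7727 = 1.138
The oscillator's own cycle count is N = f × τ where τ is the proper time aboard the spacecraft. τ = Δt/γ = 22.7/1.138 = 19.95 years = 6.297×10⁸ s.
N = 4.273×10¹⁴ × 6.297×10⁸ = 2.691×10²³.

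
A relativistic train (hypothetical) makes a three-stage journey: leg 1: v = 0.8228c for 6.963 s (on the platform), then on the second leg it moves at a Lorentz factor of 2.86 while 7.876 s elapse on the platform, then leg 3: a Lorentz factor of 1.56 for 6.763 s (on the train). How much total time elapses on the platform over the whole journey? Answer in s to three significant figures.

Leg 1: 6.963 s is already measured on the platform.
Leg 2: 7.876 s is already measured on the platform.
Leg 3: γ = 1.56; Δt_3 = 1.560 × 6.763 = 10.55 s.
Total: 6.963 + 7.876 + 10.55 s.

Δt = 25.4 s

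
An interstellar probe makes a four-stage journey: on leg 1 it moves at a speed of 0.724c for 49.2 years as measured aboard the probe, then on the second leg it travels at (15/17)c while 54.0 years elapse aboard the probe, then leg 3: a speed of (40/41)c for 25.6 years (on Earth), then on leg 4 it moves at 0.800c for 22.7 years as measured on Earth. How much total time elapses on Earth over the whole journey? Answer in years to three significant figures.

Δt = 234 years

Leg 1: γ = 1/√(1 − 0.724²) = 1/√0.4758 = 1.450; Δt_1 = 1.450 × 49.2 = 71.33 years.
Leg 2: γ = 1/√(1 − (15/17)²) = 17/8 = 2.125; Δt_2 = 2.125 × 54.0 = 114.8 years.
Leg 3: 25.6 years is already measured on Earth.
Leg 4: 22.7 years is already measured on Earth.
Total: 71.33 + 114.8 + 25.60 + 22.70 years.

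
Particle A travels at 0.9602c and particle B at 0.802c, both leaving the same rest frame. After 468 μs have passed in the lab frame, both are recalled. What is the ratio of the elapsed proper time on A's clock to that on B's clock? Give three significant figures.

τ_A/τ_B = 0.468

A: γ = 1/√(1 − 0.9602²) = 1/√0.07802 = 3.580. B: γ = 1/√(1 − 0.802²) = 1/√0.3568 = 1.674.
τ_A/τ_B = γ_B/γ_A = 1.674/3.580 = 0.4676, so τ_A/τ_B = 0.4676.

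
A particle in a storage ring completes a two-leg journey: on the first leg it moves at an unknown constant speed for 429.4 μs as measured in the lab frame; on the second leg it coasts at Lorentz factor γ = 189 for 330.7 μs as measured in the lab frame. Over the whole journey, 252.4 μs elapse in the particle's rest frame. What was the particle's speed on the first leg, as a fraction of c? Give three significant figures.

β = 0.812

Leg 1: speed unknown; τ_1 = 429.4/γ_1.
Leg 2: γ = 189; τ_2 = 330.7/189.0 = 1.750 μs.
Total proper time: τ_1 + 1.750 = 252.4, so τ_1 = 252.4 − 1.750 = 250.7 μs.
γ_1 = 429.4/250.7 = 1.713; β = √(1 − 1/γ²) = √0.6593.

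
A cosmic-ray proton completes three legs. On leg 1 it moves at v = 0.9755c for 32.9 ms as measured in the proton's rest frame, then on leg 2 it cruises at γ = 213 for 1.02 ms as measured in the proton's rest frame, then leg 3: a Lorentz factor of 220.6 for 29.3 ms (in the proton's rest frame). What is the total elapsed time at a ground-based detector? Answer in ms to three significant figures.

Δt = 6830 ms

Leg 1: γ = 1/√(1 − 0.9755²) = 1/√0.04840 = 4.545; Δt_1 = 4.545 × 32.9 = 149.5 ms.
Leg 2: γ = 213; Δt_2 = 213.0 × 1.02 = 217.3 ms.
Leg 3: γ = 220.6; Δt_3 = 220.6 × 29.3 = 6464 ms.
Total: 149.5 + 217.3 + 6464 ms.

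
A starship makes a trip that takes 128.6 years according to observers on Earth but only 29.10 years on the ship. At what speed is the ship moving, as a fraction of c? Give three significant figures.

v = 0.974c

The proper time is measured on the ship (both events occur at the ship's location); Δt is measured on Earth. γ = Δt/τ = 128.6/29.10 = 4.419.
β = √(1 − 1/γ²) = √(1 − 0.05120) = √0.9488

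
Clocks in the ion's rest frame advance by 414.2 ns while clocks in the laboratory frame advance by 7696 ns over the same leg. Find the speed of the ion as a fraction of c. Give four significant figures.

The proper time is measured in the ion's rest frame (both events occur at the ion's location); Δt is measured in the laboratory frame. γ = Δt/τ = 7696/414.2 = 18.58.
β = √(1 − 1/γ²) = √(1 − 0.002897) = √0.9971

v = 0.9986c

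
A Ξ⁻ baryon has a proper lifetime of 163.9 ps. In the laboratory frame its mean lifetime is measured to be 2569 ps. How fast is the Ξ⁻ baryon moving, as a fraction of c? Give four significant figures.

γ = Δt/τ₀ = 2569/163.9 = 15.67
β = √(1 − 1/γ²) = √(1 − 0.004070) = √0.9959

v = 0.9980c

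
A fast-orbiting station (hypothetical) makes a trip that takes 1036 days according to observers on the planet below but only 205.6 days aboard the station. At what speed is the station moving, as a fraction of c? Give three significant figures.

β = 0.980

The proper time is measured aboard the station (both events occur at the station's location); Δt is measured on the planet below. γ = Δt/τ = 1036/205.6 = 5.039.
β = √(1 − 1/γ²) = √(1 − 0.03938) = √0.9606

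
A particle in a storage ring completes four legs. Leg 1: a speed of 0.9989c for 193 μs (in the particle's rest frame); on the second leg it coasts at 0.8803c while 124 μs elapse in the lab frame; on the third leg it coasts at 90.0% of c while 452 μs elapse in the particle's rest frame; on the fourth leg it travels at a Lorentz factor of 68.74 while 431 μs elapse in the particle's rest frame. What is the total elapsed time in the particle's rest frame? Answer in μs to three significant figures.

Leg 1: 193 μs is already measured in the particle's rest frame.
Leg 2: γ = 1/√(1 − 0.8803²) = 1/√0.2251 = 2.108; τ_2 = 124/2.108 = 58.83 μs.
Leg 3: 452 μs is already measured in the particle's rest frame.
Leg 4: 431 μs is already measured in the particle's rest frame.
Total: 193.0 + 58.83 + 452.0 + 431.0 μs.

τ = 1130 μs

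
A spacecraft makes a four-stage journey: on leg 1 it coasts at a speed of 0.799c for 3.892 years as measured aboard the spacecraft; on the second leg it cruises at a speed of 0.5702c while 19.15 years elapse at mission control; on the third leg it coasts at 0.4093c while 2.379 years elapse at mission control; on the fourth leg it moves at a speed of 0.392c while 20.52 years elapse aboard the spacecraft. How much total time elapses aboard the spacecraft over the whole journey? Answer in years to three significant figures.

τ = 42.3 years

Leg 1: 3.892 years is already measured aboard the spacecraft.
Leg 2: γ = 1/√(1 − 0.5702²) = 1/√0.6749 = 1.217; τ_2 = 19.15/1.217 = 15.73 years.
Leg 3: γ = 1/√(1 − 0.4093²) = 1/√0.8325 = 1.096; τ_3 = 2.379/1.096 = 2.171 years.
Leg 4: 20.52 years is already measured aboard the spacecraft.
Total: 3.892 + 15.73 + 2.171 + 20.52 years.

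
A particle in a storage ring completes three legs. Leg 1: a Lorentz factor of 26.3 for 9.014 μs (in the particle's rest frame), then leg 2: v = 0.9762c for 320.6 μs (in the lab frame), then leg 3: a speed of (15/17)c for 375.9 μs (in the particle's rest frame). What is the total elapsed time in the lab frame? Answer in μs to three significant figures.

Leg 1: γ = 26.3; Δt_1 = 26.30 × 9.014 = 237.1 μs.
Leg 2: 320.6 μs is already measured in the lab frame.
Leg 3: γ = 1/√(1 − (15/17)²) = 17/8 = 2.125; Δt_3 = 2.125 × 375.9 = 798.8 μs.
Total: 237.1 + 320.6 + 798.8 μs.

Δt = 1360 μs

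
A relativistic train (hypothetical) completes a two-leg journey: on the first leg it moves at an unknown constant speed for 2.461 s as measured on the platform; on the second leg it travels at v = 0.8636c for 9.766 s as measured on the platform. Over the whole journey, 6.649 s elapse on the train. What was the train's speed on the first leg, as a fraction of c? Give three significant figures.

Leg 1: speed unknown; τ_1 = 2.461/γ_1.
Leg 2: γ = 1/√(1 − 0.8636²) = 1/√0.2542 = 1.983; τ_2 = 9.766/1.983 = 4.924 s.
Total proper time: τ_1 + 4.924 = 6.649, so τ_1 = 6.649 − 4.924 = 1.725 s.
γ_1 = 2.461/1.725 = 1.426; β = √(1 − 1/γ²) = √0.5086.

β = 0.713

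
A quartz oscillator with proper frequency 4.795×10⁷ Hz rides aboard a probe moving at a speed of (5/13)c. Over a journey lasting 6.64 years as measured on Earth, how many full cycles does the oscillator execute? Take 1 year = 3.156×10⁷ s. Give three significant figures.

γ = 1/√(1 − (5/13)²) = 13/12 ≈ 1.083
The oscillator's own cycle count is N = f × τ where τ is the proper time aboard the probe. τ = Δt/γ = 6.64/1.083 = 6.129 years = 1.934×10⁸ s.
N = 4.795×10⁷ × 1.934×10⁸ = 9.275×10¹⁵.

N = 9.28×10¹⁵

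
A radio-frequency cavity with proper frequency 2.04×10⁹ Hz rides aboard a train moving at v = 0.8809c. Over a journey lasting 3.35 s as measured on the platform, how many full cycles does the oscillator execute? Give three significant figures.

γ = 1/√(1 − 0.8809²) = 1/√0.2240 = 2.113
The oscillator's own cycle count is N = f × τ where τ is the proper time on the train. τ = Δt/γ = 3.35/2.113 = 1.586 s = 1.586×10⁰ s.
N = 2.04×10⁹ × 1.586×10⁰ = 3.235×10⁹.

N = 3.23×10⁹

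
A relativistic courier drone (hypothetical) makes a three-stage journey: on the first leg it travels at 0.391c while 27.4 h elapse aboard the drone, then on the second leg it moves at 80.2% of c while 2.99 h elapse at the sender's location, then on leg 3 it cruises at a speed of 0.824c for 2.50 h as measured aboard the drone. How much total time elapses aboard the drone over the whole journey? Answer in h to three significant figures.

τ = 31.7 h

Leg 1: 27.4 h is already measured aboard the drone.
Leg 2: β = 0.802; γ = 1/√(1 − 0.802²) = 1/√0.3568 = 1.674; τ_2 = 2.99/1.674 = 1.786 h.
Leg 3: 2.50 h is already measured aboard the drone.
Total: 27.40 + 1.786 + 2.500 h.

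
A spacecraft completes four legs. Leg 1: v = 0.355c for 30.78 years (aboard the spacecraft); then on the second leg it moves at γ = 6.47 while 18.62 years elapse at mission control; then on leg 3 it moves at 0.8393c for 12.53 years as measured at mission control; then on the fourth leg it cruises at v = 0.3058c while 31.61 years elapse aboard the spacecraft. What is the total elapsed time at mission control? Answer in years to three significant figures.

Leg 1: γ = 1/√(1 − 0.355²) = 1/√0.8740 = 1.070; Δt_1 = 1.070 × 30.78 = 32.92 years.
Leg 2: 18.62 years is already measured at mission control.
Leg 3: 12.53 years is already measured at mission control.
Leg 4: γ = 1/√(1 − 0.3058²) = 1/√0.9065 = 1.050; Δt_4 = 1.050 × 31.61 = 33.20 years.
Total: 32.92 + 18.62 + 12.53 + 33.20 years.

Δt = 97.3 years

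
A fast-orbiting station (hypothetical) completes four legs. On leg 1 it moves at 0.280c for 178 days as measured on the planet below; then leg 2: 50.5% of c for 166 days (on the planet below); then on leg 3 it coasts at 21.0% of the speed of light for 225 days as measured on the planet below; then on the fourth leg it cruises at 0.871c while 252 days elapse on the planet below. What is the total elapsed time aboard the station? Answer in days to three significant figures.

τ = 658 days

Leg 1: γ = 1/√(1 − 0.280²) = 25/24 ≈ 1.042; τ_1 = 178/1.042 = 170.9 days.
Leg 2: β = 0.505; γ = 1/√(1 − 0.505²) = 1/√0.7450 = 1.159; τ_2 = 166/1.159 = 143.3 days.
Leg 3: β = 0.210; γ = 1/√(1 − 0.210²) = 1/√0.9559 = 1.023; τ_3 = 225/1.023 = 220.0 days.
Leg 4: γ = 1/√(1 − 0.871²) = 1/√0.2414 = 2.035; τ_4 = 252/2.035 = 123.8 days.
Total: 170.9 + 143.3 + 220.0 + 123.8 days.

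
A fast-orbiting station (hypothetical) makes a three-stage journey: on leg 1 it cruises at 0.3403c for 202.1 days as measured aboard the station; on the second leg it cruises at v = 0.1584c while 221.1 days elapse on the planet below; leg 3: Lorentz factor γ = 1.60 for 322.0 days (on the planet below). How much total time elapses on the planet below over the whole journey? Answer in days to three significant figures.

Δt = 758 days

Leg 1: γ = 1/√(1 − 0.3403²) = 1/√0.8842 = 1.063; Δt_1 = 1.063 × 202.1 = 214.9 days.
Leg 2: 221.1 days is already measured on the planet below.
Leg 3: 322.0 days is already measured on the planet below.
Total: 214.9 + 221.1 + 322.0 days.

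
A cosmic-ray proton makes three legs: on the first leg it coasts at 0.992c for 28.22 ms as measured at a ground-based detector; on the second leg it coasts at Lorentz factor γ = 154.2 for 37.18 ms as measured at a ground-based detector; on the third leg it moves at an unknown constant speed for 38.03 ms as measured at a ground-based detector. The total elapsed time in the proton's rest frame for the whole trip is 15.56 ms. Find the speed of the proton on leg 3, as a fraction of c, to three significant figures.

β = 0.951

Leg 1: γ = 1/√(1 − 0.992²) = 1/√0.01594 = 7.922; τ_1 = 28.22/7.922 = 3.562 ms.
Leg 2: γ = 154.2; τ_2 = 37.18/154.2 = 0.2411 ms.
Leg 3: speed unknown; τ_3 = 38.03/γ_3.
Total proper time: 3.562 + 0.2411 + τ_3 = 15.56, so τ_3 = 15.56 − 3.804 = 11.76 ms.
γ_3 = 38.03/11.76 = 3.235; β = √(1 − 1/γ²) = √0.9044.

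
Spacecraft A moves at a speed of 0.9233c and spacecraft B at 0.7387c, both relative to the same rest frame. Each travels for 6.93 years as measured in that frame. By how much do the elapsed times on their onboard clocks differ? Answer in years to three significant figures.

A: γ = 1/√(1 − 0.9233²) = 1/√0.1475 = 2.604; τ_A = 6.93/2.604 = 2.662 years.
B: γ = 1/√(1 − 0.7387²) = 1/√0.4543 = 1.484; τ_B = 6.93/1.484 = 4.671 years.

|τ_A − τ_B| = 2.01 years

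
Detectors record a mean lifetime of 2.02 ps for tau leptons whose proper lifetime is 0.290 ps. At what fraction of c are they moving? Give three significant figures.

γ = Δt/τ₀ = 2.02/0.290 = 6.966
β = √(1 − 1/γ²) = √(1 − 0.02061) = √0.9794

v = 0.990c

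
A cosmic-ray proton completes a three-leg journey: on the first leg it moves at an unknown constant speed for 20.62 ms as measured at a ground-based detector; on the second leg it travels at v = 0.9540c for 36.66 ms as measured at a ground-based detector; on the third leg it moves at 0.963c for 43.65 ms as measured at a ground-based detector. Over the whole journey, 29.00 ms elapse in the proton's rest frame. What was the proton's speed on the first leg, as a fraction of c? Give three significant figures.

β = 0.953

Leg 1: speed unknown; τ_1 = 20.62/γ_1.
Leg 2: γ = 1/√(1 − 0.9540²) = 1/√0.08988 = 3.335; τ_2 = 36.66/3.335 = 10.99 ms.
Leg 3: γ = 1/√(1 − 0.963²) = 1/√0.07263 = 3.711; τ_3 = 43.65/3.711 = 11.76 ms.
Total proper time: τ_1 + 10.99 + 11.76 = 29.00, so τ_1 = 29.00 − 22.75 = 6.245 ms.
γ_1 = 20.62/6.245 = 3.302; β = √(1 − 1/γ²) = √0.9083.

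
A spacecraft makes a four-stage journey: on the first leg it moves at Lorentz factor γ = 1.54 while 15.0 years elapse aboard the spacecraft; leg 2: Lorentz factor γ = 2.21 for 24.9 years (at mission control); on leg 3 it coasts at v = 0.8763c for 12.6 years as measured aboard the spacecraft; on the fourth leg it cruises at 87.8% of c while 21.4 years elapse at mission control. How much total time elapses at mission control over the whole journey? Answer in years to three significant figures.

Δt = 95.6 years

Leg 1: γ = 1.54; Δt_1 = 1.540 × 15.0 = 23.10 years.
Leg 2: 24.9 years is already measured at mission control.
Leg 3: γ = 1/√(1 − 0.8763²) = 1/√0.2321 = 2.076; Δt_3 = 2.076 × 12.6 = 26.15 years.
Leg 4: 21.4 years is already measured at mission control.
Total: 23.10 + 24.90 + 26.15 + 21.40 years.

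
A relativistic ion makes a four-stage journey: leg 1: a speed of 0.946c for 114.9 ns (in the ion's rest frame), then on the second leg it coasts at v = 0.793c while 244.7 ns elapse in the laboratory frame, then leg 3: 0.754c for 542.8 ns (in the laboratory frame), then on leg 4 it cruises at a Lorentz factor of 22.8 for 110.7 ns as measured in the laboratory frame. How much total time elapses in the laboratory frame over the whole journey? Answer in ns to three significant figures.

Δt = 1250 ns

Leg 1: γ = 1/√(1 − 0.946²) = 1/√0.1051 = 3.085; Δt_1 = 3.085 × 114.9 = 354.4 ns.
Leg 2: 244.7 ns is already measured in the laboratory frame.
Leg 3: 542.8 ns is already measured in the laboratory frame.
Leg 4: 110.7 ns is already measured in the laboratory frame.
Total: 354.4 + 244.7 + 542.8 + 110.7 ns.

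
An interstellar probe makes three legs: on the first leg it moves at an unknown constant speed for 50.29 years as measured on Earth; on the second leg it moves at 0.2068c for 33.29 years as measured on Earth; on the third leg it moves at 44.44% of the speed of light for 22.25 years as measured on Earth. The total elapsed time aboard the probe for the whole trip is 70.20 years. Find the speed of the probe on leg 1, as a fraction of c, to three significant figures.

β = 0.936

Leg 1: speed unknown; τ_1 = 50.29/γ_1.
Leg 2: γ = 1/√(1 − 0.2068²) = 1/√0.9572 = 1.022; τ_2 = 33.29/1.022 = 32.57 years.
Leg 3: β = 0.4444; γ = 1/√(1 − 0.4444²) = 1/√0.8025 = 1.116; τ_3 = 22.25/1.116 = 19.93 years.
Total proper time: τ_1 + 32.57 + 19.93 = 70.20, so τ_1 = 70.20 − 52.50 = 17.70 years.
γ_1 = 50.29/17.70 = 2.842; β = √(1 − 1/γ²) = √0.8762.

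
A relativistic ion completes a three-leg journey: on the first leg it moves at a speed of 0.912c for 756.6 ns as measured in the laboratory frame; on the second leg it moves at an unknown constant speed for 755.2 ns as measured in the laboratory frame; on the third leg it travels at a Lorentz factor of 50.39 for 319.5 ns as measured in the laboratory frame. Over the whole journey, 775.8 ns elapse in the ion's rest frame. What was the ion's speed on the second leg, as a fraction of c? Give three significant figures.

Leg 1: γ = 1/√(1 − 0.912²) = 1/√0.1683 = 2.438; τ_1 = 756.6/2.438 = 310.3 ns.
Leg 2: speed unknown; τ_2 = 755.2/γ_2.
Leg 3: γ = 50.39; τ_3 = 319.5/50.39 = 6.341 ns.
Total proper time: 310.3 + τ_2 + 6.341 = 775.8, so τ_2 = 775.8 − 316.7 = 459.1 ns.
γ_2 = 755.2/459.1 = 1.645; β = √(1 − 1/γ²) = √0.6304.

β = 0.794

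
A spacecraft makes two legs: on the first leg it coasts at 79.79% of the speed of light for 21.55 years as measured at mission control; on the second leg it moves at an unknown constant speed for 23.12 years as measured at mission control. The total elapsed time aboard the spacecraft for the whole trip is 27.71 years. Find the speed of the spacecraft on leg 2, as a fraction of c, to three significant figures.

β = 0.771

Leg 1: β = 0.7979; γ = 1/√(1 − 0.7979²) = 1/√0.3634 = 1.659; τ_1 = 21.55/1.659 = 12.99 years.
Leg 2: speed unknown; τ_2 = 23.12/γ_2.
Total proper time: 12.99 + τ_2 = 27.71, so τ_2 = 27.71 − 12.99 = 14.72 years.
γ_2 = 23.12/14.72 = 1.571; β = √(1 − 1/γ²) = √0.5946.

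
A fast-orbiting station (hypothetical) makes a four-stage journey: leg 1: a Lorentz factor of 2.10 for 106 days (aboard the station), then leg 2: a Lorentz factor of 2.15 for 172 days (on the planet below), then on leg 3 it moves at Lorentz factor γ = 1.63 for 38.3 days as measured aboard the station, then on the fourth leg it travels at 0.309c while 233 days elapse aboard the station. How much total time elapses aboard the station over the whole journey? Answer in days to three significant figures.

Leg 1: 106 days is already measured aboard the station.
Leg 2: γ = 2.15; τ_2 = 172/2.150 = 80.00 days.
Leg 3: 38.3 days is already measured aboard the station.
Leg 4: 233 days is already measured aboard the station.
Total: 106.0 + 80.00 + 38.30 + 233.0 days.

τ = 457 days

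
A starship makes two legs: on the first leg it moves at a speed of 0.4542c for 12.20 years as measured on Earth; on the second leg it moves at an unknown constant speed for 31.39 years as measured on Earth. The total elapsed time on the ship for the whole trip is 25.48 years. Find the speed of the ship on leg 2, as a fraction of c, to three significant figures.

Leg 1: γ = 1/√(1 − 0.4542²) = 1/√0.7937 = 1.122; τ_1 = 12.20/1.122 = 10.87 years.
Leg 2: speed unknown; τ_2 = 31.39/γ_2.
Total proper time: 10.87 + τ_2 = 25.48, so τ_2 = 25.48 − 10.87 = 14.61 years.
γ_2 = 31.39/14.61 = 2.148; β = √(1 − 1/γ²) = √0.7833.

β = 0.885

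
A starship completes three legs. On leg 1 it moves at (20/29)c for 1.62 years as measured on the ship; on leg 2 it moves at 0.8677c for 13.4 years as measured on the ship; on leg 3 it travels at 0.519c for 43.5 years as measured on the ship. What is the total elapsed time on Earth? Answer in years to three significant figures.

Leg 1: γ = 1/√(1 − (20/29)²) = 29/21 ≈ 1.381; Δt_1 = 1.381 × 1.62 = 2.237 years.
Leg 2: γ = 1/√(1 − 0.8677²) = 1/√0.2471 = 2.012; Δt_2 = 2.012 × 13.4 = 26.96 years.
Leg 3: γ = 1/√(1 − 0.519²) = 1/√0.7306 = 1.170; Δt_3 = 1.170 × 43.5 = 50.89 years.
Total: 2.237 + 26.96 + 50.89 years.

Δt = 80.1 years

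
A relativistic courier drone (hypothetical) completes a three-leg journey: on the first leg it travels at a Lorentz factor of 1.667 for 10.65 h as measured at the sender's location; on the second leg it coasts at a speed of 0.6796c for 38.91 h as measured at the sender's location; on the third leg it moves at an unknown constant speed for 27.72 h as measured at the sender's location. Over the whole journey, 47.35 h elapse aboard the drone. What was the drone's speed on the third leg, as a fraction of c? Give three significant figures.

β = 0.894

Leg 1: γ = 1.667; τ_1 = 10.65/1.667 = 6.389 h.
Leg 2: γ = 1/√(1 − 0.6796²) = 1/√0.5381 = 1.363; τ_2 = 38.91/1.363 = 28.54 h.
Leg 3: speed unknown; τ_3 = 27.72/γ_3.
Total proper time: 6.389 + 28.54 + τ_3 = 47.35, so τ_3 = 47.35 − 34.93 = 12.42 h.
γ_3 = 27.72/12.42 = 2.232; β = √(1 − 1/γ²) = √0.7993.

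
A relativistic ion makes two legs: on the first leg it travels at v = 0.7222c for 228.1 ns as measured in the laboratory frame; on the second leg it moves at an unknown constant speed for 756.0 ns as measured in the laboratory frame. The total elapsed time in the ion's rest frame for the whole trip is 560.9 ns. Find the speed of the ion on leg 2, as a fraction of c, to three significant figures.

Leg 1: γ = 1/√(1 − 0.7222²) = 1/√0.4784 = 1.446; τ_1 = 228.1/1.446 = 157.8 ns.
Leg 2: speed unknown; τ_2 = 756.0/γ_2.
Total proper time: 157.8 + τ_2 = 560.9, so τ_2 = 560.9 − 157.8 = 403.1 ns.
γ_2 = 756.0/403.1 = 1.875; β = √(1 − 1/γ²) = √0.7157.

β = 0.846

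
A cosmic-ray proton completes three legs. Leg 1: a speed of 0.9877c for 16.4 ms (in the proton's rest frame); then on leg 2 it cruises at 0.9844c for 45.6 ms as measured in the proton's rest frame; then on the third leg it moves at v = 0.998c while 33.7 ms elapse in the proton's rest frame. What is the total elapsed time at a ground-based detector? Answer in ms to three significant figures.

Δt = 897 ms

Leg 1: γ = 1/√(1 − 0.9877²) = 1/√0.02445 = 6.395; Δt_1 = 6.395 × 16.4 = 104.9 ms.
Leg 2: γ = 1/√(1 − 0.9844²) = 1/√0.03096 = 5.684; Δt_2 = 5.684 × 45.6 = 259.2 ms.
Leg 3: γ = 1/√(1 − 0.998²) = 1/√0.003996 = 15.82; Δt_3 = 15.82 × 33.7 = 533.1 ms.
Total: 104.9 + 259.2 + 533.1 ms.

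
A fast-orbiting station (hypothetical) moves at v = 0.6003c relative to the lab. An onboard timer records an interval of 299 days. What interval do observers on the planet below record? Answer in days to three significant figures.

Δt = 374 days

γ = 1/√(1 − 0.6003²) = 1/√0.6396 = 1.250
The interval measured aboard the station is the proper time (both events occur at the same place in that frame); the lab-frame interval is Δt = γτ = 1.250 × 299 days.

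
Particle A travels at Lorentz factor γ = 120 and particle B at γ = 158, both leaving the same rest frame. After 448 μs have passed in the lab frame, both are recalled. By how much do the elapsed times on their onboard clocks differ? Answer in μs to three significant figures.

|τ_A − τ_B| = 0.898 μs

A: γ = 120; τ_A = 448/120.0 = 3.733 μs.
B: γ = 158; τ_B = 448/158.0 = 2.835 μs.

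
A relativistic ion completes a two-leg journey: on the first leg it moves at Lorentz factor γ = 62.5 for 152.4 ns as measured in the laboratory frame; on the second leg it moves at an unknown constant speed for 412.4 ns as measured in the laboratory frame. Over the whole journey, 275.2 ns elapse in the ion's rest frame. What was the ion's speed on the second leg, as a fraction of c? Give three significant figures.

Leg 1: γ = 62.5; τ_1 = 152.4/62.50 = 2.438 ns.
Leg 2: speed unknown; τ_2 = 412.4/γ_2.
Total proper time: 2.438 + τ_2 = 275.2, so τ_2 = 275.2 − 2.438 = 272.8 ns.
γ_2 = 412.4/272.8 = 1.512; β = √(1 − 1/γ²) = √0.5625.

β = 0.750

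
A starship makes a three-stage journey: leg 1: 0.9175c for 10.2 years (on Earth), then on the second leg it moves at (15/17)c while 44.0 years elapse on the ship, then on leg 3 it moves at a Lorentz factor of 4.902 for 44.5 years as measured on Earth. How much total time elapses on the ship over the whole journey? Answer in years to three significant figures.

Leg 1: γ = 1/√(1 − 0.9175²) = 1/√0.1582 = 2.514; τ_1 = 10.2/2.514 = 4.057 years.
Leg 2: 44.0 years is already measured on the ship.
Leg 3: γ = 4.902; τ_3 = 44.5/4.902 = 9.078 years.
Total: 4.057 + 44.00 + 9.078 years.

τ = 57.1 years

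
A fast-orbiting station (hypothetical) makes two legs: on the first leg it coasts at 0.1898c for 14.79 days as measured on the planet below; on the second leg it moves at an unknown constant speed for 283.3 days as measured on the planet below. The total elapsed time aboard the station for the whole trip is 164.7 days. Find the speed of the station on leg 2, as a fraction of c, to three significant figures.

β = 0.848

Leg 1: γ = 1/√(1 − 0.1898²) = 1/√0.9640 = 1.019; τ_1 = 14.79/1.019 = 14.52 days.
Leg 2: speed unknown; τ_2 = 283.3/γ_2.
Total proper time: 14.52 + τ_2 = 164.7, so τ_2 = 164.7 − 14.52 = 150.2 days.
γ_2 = 283.3/150.2 = 1.886; β = √(1 − 1/γ²) = √0.7190.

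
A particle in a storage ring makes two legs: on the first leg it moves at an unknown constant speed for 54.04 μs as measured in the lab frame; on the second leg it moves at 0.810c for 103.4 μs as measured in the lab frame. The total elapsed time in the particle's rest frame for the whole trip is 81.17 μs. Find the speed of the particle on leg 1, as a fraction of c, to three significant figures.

β = 0.925

Leg 1: speed unknown; τ_1 = 54.04/γ_1.
Leg 2: γ = 1/√(1 − 0.810²) = 1/√0.3439 = 1.705; τ_2 = 103.4/1.705 = 60.64 μs.
Total proper time: τ_1 + 60.64 = 81.17, so τ_1 = 81.17 − 60.64 = 20.53 μs.
γ_1 = 54.04/20.53 = 2.632; β = √(1 − 1/γ²) = √0.8556.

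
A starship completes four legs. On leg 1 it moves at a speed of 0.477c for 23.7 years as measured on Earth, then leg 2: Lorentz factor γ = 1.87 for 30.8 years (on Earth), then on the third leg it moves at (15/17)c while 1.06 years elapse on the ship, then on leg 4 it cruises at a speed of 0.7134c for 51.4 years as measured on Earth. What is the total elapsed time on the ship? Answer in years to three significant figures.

τ = 74.4 years

Leg 1: γ = 1/√(1 − 0.477²) = 1/√0.7725 = 1.138; τ_1 = 23.7/1.138 = 20.83 years.
Leg 2: γ = 1.87; τ_2 = 30.8/1.870 = 16.47 years.
Leg 3: 1.06 years is already measured on the ship.
Leg 4: γ = 1/√(1 − 0.7134²) = 1/√0.4911 = 1.427; τ_4 = 51.4/1.427 = 36.02 years.
Total: 20.83 + 16.47 + 1.060 + 36.02 years.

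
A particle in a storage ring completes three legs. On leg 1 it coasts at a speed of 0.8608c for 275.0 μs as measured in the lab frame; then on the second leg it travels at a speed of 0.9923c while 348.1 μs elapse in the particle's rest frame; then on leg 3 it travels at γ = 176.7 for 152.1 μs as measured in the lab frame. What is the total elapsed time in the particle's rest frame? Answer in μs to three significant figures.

Leg 1: γ = 1/√(1 − 0.8608²) = 1/√0.2590 = 1.965; τ_1 = 275.0/1.965 = 140.0 μs.
Leg 2: 348.1 μs is already measured in the particle's rest frame.
Leg 3: γ = 176.7; τ_3 = 152.1/176.7 = 0.8608 μs.
Total: 140.0 + 348.1 + 0.8608 μs.

τ = 489 μs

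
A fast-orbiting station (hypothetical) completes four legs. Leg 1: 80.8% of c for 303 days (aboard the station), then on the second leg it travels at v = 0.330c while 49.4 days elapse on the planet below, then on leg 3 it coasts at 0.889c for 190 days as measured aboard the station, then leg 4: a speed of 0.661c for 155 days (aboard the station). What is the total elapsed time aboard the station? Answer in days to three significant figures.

τ = 695 days

Leg 1: 303 days is already measured aboard the station.
Leg 2: γ = 1/√(1 − 0.330²) = 1/√0.8911 = 1.059; τ_2 = 49.4/1.059 = 46.63 days.
Leg 3: 190 days is already measured aboard the station.
Leg 4: 155 days is already measured aboard the station.
Total: 303.0 + 46.63 + 190.0 + 155.0 days.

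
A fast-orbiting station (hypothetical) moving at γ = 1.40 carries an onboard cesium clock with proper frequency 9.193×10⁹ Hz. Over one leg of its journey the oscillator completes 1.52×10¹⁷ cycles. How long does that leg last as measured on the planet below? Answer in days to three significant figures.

γ = 1.40
Proper time for N cycles: τ = N/f = 1.52×10¹⁷/(9.193×10⁹) = 1.653×10⁷ s = 191.4 days.
Lab-frame duration Δt = γτ = 1.400 × 191.4 = 267.9 days.

Δt = 268 days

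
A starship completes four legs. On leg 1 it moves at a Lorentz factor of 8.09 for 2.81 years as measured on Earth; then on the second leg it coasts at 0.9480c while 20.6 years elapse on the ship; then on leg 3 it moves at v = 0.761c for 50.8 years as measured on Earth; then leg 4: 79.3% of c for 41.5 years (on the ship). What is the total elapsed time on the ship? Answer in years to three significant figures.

τ = 95.4 years

Leg 1: γ = 8.09; τ_1 = 2.81/8.090 = 0.3473 years.
Leg 2: 20.6 years is already measured on the ship.
Leg 3: γ = 1/√(1 − 0.761²) = 1/√0.4209 = 1.541; τ_3 = 50.8/1.541 = 32.96 years.
Leg 4: 41.5 years is already measured on the ship.
Total: 0.3473 + 20.60 + 32.96 + 41.50 years.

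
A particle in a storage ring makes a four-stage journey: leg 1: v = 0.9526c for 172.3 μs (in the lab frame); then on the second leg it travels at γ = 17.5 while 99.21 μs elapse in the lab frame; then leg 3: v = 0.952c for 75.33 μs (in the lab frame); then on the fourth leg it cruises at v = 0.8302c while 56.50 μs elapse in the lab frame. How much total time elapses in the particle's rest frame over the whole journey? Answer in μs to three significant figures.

τ = 113 μs

Leg 1: γ = 1/√(1 − 0.9526²) = 1/√0.09255 = 3.287; τ_1 = 172.3/3.287 = 52.42 μs.
Leg 2: γ = 17.5; τ_2 = 99.21/17.50 = 5.669 μs.
Leg 3: γ = 1/√(1 − 0.952²) = 1/√0.09370 = 3.267; τ_3 = 75.33/3.267 = 23.06 μs.
Leg 4: γ = 1/√(1 − 0.8302²) = 1/√0.3108 = 1.794; τ_4 = 56.50/1.794 = 31.50 μs.
Total: 52.42 + 5.669 + 23.06 + 31.50 μs.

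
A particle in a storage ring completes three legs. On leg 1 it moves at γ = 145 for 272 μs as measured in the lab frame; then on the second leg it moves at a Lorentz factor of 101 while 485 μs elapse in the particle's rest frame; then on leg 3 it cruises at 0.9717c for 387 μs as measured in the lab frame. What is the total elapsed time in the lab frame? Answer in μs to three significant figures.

Δt = 4.96×10⁴ μs

Leg 1: 272 μs is already measured in the lab frame.
Leg 2: γ = 101; Δt_2 = 101.0 × 485 = 4.899×10⁴ μs.
Leg 3: 387 μs is already measured in the lab frame.
Total: 272.0 + 4.899×10⁴ + 387.0 μs.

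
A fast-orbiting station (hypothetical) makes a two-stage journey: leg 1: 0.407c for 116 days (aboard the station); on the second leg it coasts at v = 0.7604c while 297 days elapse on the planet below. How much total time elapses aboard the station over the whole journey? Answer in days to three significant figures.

Leg 1: 116 days is already measured aboard the station.
Leg 2: γ = 1/√(1 − 0.7604²) = 1/√0.4218 = 1.540; τ_2 = 297/1.540 = 192.9 days.
Total: 116.0 + 192.9 days.

τ = 309 days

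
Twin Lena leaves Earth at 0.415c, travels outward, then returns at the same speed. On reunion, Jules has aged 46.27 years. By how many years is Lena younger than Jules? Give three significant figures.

γ = 1/√(1 − 0.415²) = 1/√0.8278 = 1.099
Lena's elapsed proper time: τ = 46.27/1.099 = 42.10 years.
Age gap = Δt − τ = 46.27 − 42.10 years.

Δt − τ = 4.17 years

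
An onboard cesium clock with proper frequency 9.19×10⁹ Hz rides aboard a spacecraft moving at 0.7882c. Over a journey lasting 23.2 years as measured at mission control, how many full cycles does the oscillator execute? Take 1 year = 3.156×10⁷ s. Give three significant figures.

N = 4.14×10¹⁸

γ = 1/√(1 − 0.7882²) = 1/√0.3787 = 1.625
The oscillator's own cycle count is N = f × τ where τ is the proper time aboard the spacecraft. τ = Δt/γ = 23.2/1.625 = 14.28 years = 4.506×10⁸ s.
N = 9.19×10⁹ × 4.506×10⁸ = 4.141×10¹⁸.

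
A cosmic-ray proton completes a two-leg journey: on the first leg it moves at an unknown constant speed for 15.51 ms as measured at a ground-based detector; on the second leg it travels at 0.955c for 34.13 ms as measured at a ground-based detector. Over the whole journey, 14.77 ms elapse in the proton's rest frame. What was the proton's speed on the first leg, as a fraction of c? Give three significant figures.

β = 0.954

Leg 1: speed unknown; τ_1 = 15.51/γ_1.
Leg 2: γ = 1/√(1 − 0.955²) = 1/√0.08798 = 3.371; τ_2 = 34.13/3.371 = 10.12 ms.
Total proper time: τ_1 + 10.12 = 14.77, so τ_1 = 14.77 − 10.12 = 4.647 ms.
γ_1 = 15.51/4.647 = 3.338; β = √(1 − 1/γ²) = √0.9102.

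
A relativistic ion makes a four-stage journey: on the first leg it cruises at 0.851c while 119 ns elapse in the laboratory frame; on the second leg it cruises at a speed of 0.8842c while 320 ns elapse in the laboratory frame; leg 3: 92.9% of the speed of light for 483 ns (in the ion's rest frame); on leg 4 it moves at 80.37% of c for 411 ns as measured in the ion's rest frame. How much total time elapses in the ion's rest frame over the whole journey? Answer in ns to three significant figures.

τ = 1110 ns

Leg 1: γ = 1/√(1 − 0.851²) = 1/√0.2758 = 1.904; τ_1 = 119/1.904 = 62.49 ns.
Leg 2: γ = 1/√(1 − 0.8842²) = 1/√0.2182 = 2.141; τ_2 = 320/2.141 = 149.5 ns.
Leg 3: 483 ns is already measured in the ion's rest frame.
Leg 4: 411 ns is already measured in the ion's rest frame.
Total: 62.49 + 149.5 + 483.0 + 411.0 ns.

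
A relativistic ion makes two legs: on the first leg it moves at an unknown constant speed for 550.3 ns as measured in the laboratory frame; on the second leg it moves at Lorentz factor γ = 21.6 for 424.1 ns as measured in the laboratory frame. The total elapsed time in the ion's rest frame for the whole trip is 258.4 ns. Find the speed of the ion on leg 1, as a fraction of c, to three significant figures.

Leg 1: speed unknown; τ_1 = 550.3/γ_1.
Leg 2: γ = 21.6; τ_2 = 424.1/21.60 = 19.63 ns.
Total proper time: τ_1 + 19.63 = 258.4, so τ_1 = 258.4 − 19.63 = 238.8 ns.
γ_1 = 550.3/238.8 = 2.305; β = √(1 − 1/γ²) = √0.8117.

β = 0.901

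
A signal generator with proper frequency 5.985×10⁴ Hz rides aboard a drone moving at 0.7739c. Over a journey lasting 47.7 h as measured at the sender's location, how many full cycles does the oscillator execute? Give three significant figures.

γ = 1/√(1 − 0.7739²) = 1/√0.4011 = 1.579
The oscillator's own cycle count is N = f × τ where τ is the proper time aboard the drone. τ = Δt/γ = 47.7/1.579 = 30.21 h = 1.088×10⁵ s.
N = 5.985×10⁴ × 1.088×10⁵ = 6.509×10⁹.

N = 6.51×10⁹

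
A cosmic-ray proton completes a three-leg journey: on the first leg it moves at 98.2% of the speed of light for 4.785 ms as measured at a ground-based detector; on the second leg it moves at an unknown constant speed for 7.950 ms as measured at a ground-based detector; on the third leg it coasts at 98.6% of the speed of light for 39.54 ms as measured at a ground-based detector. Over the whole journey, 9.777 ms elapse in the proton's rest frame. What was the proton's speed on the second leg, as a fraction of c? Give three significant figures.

Leg 1: β = 0.982; γ = 1/√(1 − 0.982²) = 1/√0.03568 = 5.294; τ_1 = 4.785/5.294 = 0.9038 ms.
Leg 2: speed unknown; τ_2 = 7.950/γ_2.
Leg 3: β = 0.986; γ = 1/√(1 − 0.986²) = 1/√0.02780 = 5.997; τ_3 = 39.54/5.997 = 6.593 ms.
Total proper time: 0.9038 + τ_2 + 6.593 = 9.777, so τ_2 = 9.777 − 7.497 = 2.280 ms.
γ_2 = 7.950/2.280 = 3.487; β = √(1 − 1/γ²) = √0.9177.

β = 0.958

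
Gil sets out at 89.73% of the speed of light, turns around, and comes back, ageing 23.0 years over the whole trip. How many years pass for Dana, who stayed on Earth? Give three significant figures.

β = 0.8973; γ = 1/√(1 − 0.8973²) = 1/√0.1949 = 2.265
Earth-frame duration is the dilated interval: Δt = γτ = 2.265 × 23.0 years.

Δt = 52.1 years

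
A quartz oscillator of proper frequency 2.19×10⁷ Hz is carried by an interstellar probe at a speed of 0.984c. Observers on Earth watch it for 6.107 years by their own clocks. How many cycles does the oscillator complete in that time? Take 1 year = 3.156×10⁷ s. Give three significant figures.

N = 7.52×10¹⁴

γ = 1/√(1 − 0.984²) = 1/√0.03174 = 5.613
During 6.107 years of lab time, the oscillator's proper time advances by τ = Δt/γ = 6.107/5.613 = 1.088 years = 3.434×10⁷ s.
N = f × τ = 2.19×10⁷ × 3.434×10⁷ = 7.520×10¹⁴.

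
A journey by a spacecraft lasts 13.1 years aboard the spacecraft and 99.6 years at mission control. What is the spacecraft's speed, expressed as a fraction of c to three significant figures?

The proper time is measured aboard the spacecraft (both events occur at the spacecraft's location); Δt is measured at mission control. γ = Δt/τ = 99.6/13.1 = 7.603.
β = √(1 − 1/γ²) = √(1 − 0.01730) = √0.9827

β = 0.991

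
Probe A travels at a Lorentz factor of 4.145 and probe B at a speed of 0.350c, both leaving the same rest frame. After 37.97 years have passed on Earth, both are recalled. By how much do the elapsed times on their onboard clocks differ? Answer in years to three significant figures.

A: γ = 4.145; τ_A = 37.97/4.145 = 9.160 years.
B: γ = 1/√(1 − 0.350²) = 1/√0.8775 = 1.068; τ_B = 37.97/1.068 = 35.57 years.

|τ_A − τ_B| = 26.4 years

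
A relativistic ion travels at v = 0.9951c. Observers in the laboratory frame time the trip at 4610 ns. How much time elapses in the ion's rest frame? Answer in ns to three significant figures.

τ = 456 ns

γ = 1/√(1 − 0.9951²) = 1/√0.009776 = 10.11
The interval measured in the laboratory frame is the dilated one; the clock in the ion's rest frame measures the proper time τ = Δt/γ = 4610/10.11 ns.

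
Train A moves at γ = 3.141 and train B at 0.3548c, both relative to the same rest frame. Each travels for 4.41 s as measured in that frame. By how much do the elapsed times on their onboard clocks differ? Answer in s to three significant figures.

|τ_A − τ_B| = 2.72 s

A: γ = 3.141; τ_A = 4.41/3.141 = 1.404 s.
B: γ = 1/√(1 − 0.3548²) = 1/√0.8741 = 1.070; τ_B = 4.41/1.070 = 4.123 s.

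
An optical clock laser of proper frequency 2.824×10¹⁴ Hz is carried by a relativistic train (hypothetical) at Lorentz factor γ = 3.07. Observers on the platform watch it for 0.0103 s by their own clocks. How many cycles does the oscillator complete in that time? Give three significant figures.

N = 9.47×10¹¹

γ = 3.07
During 0.0103 s of lab time, the oscillator's proper time advances by τ = Δt/γ = 0.0103/3.070 = 0.003355 s = 3.355×10⁻³ s.
N = f × τ = 2.824×10¹⁴ × 3.355×10⁻³ = 9.475×10¹¹.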